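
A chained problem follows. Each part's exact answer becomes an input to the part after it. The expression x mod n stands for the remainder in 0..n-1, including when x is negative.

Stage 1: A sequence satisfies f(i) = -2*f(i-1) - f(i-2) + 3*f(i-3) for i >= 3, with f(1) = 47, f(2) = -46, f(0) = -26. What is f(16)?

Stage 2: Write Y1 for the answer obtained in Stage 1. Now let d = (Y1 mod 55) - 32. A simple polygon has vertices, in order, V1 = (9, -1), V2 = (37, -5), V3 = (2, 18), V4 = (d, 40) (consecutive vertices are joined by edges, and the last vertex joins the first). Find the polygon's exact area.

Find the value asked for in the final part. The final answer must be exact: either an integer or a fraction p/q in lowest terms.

Stage 1: f(3) = -2*(-46) - 1*(47) + 3*(-26) = -33; iterating: f(3)=-33, f(4)=253, f(5)=-611, f(6)=870, f(7)=-370, f(8)=-1963, f(9)=6906, f(10)=-12959, f(11)=13123, f(12)=7431, f(13)=-66862, f(14)=165662, f(15)=-242169, f(16)=118090; answer 118090
Stage 2: Y1 = 118090; d = -27; cross terms: (9*-5 - 37*-1)=-8, (37*18 - 2*-5)=676, (2*40 - -27*18)=566, (-27*-1 - 9*40)=-333; twice the area = |901| = 901; area = 901/2; answer 901/2

901/2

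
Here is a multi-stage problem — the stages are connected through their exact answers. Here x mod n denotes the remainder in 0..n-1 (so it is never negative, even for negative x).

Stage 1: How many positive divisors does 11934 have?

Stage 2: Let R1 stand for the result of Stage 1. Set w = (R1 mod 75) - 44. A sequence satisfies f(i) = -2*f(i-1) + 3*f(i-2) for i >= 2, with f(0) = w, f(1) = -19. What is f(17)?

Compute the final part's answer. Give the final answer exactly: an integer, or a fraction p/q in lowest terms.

-225995299

Stage 1: 11934 = 2 * 3^3 * 13 * 17; number of divisors = (1+1) * (3+1) * (1+1) * (1+1) = 32; answer 32
Stage 2: R1 = 32; w = -12; f(2) = -2*(-19) + 3*(-12) = 2; iterating: f(2)=2, f(3)=-61, f(4)=128, f(5)=-439, f(6)=1262, f(7)=-3841, f(8)=11468, f(9)=-34459, f(10)=103322, f(11)=-310021, f(12)=930008, f(13)=-2790079, f(14)=8370182, f(15)=-25110601, f(16)=75331748, f(17)=-225995299; answer -225995299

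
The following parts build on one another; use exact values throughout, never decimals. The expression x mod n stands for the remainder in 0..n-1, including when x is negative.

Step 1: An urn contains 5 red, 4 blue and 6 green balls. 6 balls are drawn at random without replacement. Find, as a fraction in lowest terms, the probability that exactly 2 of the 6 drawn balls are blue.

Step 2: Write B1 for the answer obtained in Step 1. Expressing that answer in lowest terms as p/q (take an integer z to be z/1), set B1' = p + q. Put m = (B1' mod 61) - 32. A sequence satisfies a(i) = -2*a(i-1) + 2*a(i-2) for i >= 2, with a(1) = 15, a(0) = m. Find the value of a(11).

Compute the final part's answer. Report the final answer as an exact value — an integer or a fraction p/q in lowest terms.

Step 1: total draws C(15,6) = 5005; favorable C(4,2)*C(11,4) = 1980; P = 36/91; answer 36/91
Step 2: B1 = 36/91; threaded value p + q = 127; m = -27; a(2) = -2*(15) + 2*(-27) = -84; iterating: a(2)=-84, a(3)=198, a(4)=-564, a(5)=1524, a(6)=-4176, a(7)=11400, a(8)=-31152, a(9)=85104, a(10)=-232512, a(11)=635232; answer 635232

635232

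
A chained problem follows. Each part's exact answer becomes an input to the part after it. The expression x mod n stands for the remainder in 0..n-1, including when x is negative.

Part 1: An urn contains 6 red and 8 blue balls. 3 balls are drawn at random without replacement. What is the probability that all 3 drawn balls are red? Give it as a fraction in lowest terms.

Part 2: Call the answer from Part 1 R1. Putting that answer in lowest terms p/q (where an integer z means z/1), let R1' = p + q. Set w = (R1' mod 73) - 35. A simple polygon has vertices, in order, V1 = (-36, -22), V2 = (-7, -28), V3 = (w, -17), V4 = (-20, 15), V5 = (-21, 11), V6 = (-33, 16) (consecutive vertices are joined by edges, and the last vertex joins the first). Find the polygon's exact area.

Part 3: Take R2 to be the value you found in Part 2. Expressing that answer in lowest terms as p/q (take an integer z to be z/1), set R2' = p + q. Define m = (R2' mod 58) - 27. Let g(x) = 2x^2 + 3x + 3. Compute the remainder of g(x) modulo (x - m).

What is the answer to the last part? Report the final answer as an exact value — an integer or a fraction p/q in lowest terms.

155

Part 1: total draws C(14,3) = 364; favorable C(6,3) = 20; P = 5/91; answer 5/91
Part 2: R1 = 5/91; threaded value p + q = 96; w = -12; cross terms: (-36*-28 - -7*-22)=854, (-7*-17 - -12*-28)=-217, (-12*15 - -20*-17)=-520, (-20*11 - -21*15)=95, (-21*16 - -33*11)=27, (-33*-22 - -36*16)=1302; twice the area = |1541| = 1541; area = 1541/2; answer 1541/2
Part 3: R2 = 1541/2; threaded value p + q = 1543; m = 8; remainder = value at the root: 2*(8)^2 + 3*(8)^1 + 3 = (128) + (24) + (3) = 155; answer 155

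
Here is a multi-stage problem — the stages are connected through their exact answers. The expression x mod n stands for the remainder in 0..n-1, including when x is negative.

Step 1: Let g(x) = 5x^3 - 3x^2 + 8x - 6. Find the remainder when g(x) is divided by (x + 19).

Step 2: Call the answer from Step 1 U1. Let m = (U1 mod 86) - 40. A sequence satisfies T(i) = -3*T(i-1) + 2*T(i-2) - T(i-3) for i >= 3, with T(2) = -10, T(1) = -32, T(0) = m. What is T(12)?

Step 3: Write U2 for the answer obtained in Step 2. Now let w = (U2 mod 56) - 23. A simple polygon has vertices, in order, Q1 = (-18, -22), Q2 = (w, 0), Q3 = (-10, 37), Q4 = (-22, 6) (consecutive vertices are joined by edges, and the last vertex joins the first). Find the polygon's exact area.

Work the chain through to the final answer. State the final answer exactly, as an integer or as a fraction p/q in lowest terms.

Step 1: remainder = value at the root: 5*(-19)^3 - 3*(-19)^2 + 8*(-19)^1 - 6 = (-34295) + (-1083) + (-152) + (-6) = -35536; answer -35536
Step 2: U1 = -35536; m = 28; T(3) = -3*(-10) + 2*(-32) - 1*(28) = -62; iterating: T(3)=-62, T(4)=198, T(5)=-708, T(6)=2582, T(7)=-9360, T(8)=33952, T(9)=-123158, T(10)=446738, T(11)=-1620482, T(12)=5878080; answer 5878080
Step 3: U2 = 5878080; w = 17; cross terms: (-18*0 - 17*-22)=374, (17*37 - -10*0)=629, (-10*6 - -22*37)=754, (-22*-22 - -18*6)=592; twice the area = |2349| = 2349; area = 2349/2; answer 2349/2

2349/2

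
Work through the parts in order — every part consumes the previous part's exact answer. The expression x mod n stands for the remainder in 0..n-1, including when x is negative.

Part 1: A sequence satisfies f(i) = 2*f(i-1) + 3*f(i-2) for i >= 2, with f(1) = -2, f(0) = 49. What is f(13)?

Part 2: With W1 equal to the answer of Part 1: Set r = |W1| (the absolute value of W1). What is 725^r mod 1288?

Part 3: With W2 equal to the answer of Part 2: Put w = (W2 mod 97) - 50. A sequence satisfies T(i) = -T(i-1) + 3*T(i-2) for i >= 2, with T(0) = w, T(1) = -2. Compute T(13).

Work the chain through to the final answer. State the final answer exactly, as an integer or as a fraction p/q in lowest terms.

-545858

Part 1: f(2) = 2*(-2) + 3*(49) = 143; iterating: f(2)=143, f(3)=280, f(4)=989, f(5)=2818, f(6)=8603, f(7)=25660, f(8)=77129, f(9)=231238, f(10)=693863, f(11)=2081440, f(12)=6244469, f(13)=18733258; answer 18733258
Part 2: W1 = 18733258; r = 18733258; squarings mod 1288: 725^1=725, 725^2=121, 725^4=473, 725^8=905, 725^16=1145, 725^32=1129, 725^64=809, 725^128=177, 725^256=417, 725^512=9, 725^1024=81, 725^2048=121, 725^4096=473, 725^8192=905, 725^16384=1145, 725^32768=1129, 725^65536=809, 725^131072=177, 725^262144=417, 725^524288=9, 725^1048576=81, 725^2097152=121, 725^4194304=473, 725^8388608=905, 725^16777216=1145; 725^18733258 = 725^2 * 725^8 * 725^64 * 725^128 * 725^2048 * 725^4096 * 725^16384 * 725^32768 * 725^65536 * 725^262144 * 725^524288 * 725^1048576 * 725^16777216 = 1145 (mod 1288); answer 1145
Part 3: W2 = 1145; w = 28; T(2) = -1*(-2) + 3*(28) = 86; iterating: T(2)=86, T(3)=-92, T(4)=350, T(5)=-626, T(6)=1676, T(7)=-3554, T(8)=8582, T(9)=-19244, T(10)=44990, T(11)=-102722, T(12)=237692, T(13)=-545858; answer -545858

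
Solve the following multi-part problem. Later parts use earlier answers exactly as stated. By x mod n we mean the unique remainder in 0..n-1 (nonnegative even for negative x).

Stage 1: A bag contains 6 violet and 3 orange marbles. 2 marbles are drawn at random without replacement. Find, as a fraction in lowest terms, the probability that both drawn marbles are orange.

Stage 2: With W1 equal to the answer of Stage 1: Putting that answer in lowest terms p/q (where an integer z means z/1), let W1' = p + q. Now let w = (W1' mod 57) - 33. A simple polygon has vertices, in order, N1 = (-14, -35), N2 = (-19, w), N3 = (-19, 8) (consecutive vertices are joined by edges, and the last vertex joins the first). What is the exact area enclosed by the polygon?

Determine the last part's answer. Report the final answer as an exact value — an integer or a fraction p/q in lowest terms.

70

Stage 1: total draws C(9,2) = 36; favorable C(3,2) = 3; P = 1/12; answer 1/12
Stage 2: W1 = 1/12; threaded value p + q = 13; w = -20; cross terms: (-14*-20 - -19*-35)=-385, (-19*8 - -19*-20)=-532, (-19*-35 - -14*8)=777; twice the area = |-140| = 140; area = 70; answer 70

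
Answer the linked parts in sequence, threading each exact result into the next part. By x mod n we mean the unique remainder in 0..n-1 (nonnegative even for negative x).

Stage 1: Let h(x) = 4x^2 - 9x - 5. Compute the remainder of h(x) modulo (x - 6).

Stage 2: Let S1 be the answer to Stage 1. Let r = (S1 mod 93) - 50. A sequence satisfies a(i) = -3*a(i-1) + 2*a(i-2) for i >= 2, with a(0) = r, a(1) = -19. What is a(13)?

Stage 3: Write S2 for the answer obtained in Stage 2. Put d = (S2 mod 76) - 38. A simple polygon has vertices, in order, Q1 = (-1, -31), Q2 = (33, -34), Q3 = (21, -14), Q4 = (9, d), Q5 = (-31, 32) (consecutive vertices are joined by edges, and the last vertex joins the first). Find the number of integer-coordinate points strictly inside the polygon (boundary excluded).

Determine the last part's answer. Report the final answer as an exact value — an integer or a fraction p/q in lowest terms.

1120

Stage 1: remainder = value at the root: 4*(6)^2 - 9*(6)^1 - 5 = (144) + (-54) + (-5) = 85; answer 85
Stage 2: S1 = 85; r = 35; a(2) = -3*(-19) + 2*(35) = 127; iterating: a(2)=127, a(3)=-419, a(4)=1511, a(5)=-5371, a(6)=19135, a(7)=-68147, a(8)=242711, a(9)=-864427, a(10)=3078703, a(11)=-10964963, a(12)=39052295, a(13)=-139086811; answer -139086811
Stage 3: S2 = -139086811; d = -9; cross terms: (-1*-34 - 33*-31)=1057, (33*-14 - 21*-34)=252, (21*-9 - 9*-14)=-63, (9*32 - -31*-9)=9, (-31*-31 - -1*32)=993; twice the area = |2248| = 2248; area = 1124; boundary points = 1 + 4 + 1 + 1 + 3 = 10; strictly interior points = area - boundary/2 + 1 = 1120; answer 1120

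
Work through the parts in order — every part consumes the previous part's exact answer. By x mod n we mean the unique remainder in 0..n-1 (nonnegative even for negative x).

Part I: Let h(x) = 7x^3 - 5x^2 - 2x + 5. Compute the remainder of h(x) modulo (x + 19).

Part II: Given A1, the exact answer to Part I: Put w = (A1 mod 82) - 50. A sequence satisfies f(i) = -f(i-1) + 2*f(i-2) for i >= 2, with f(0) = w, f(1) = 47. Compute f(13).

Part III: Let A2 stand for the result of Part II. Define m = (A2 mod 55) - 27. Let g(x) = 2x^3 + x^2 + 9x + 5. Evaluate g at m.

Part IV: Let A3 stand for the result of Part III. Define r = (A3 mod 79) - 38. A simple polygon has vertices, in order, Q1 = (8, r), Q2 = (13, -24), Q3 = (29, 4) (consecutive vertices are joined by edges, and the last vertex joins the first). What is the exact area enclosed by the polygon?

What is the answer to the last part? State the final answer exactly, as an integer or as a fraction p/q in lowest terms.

Part I: remainder = value at the root: 7*(-19)^3 - 5*(-19)^2 - 2*(-19)^1 + 5 = (-48013) + (-1805) + (38) + (5) = -49775; answer -49775
Part II: A1 = -49775; w = 31; f(2) = -1*(47) + 2*(31) = 15; iterating: f(2)=15, f(3)=79, f(4)=-49, f(5)=207, f(6)=-305, f(7)=719, f(8)=-1329, f(9)=2767, f(10)=-5425, f(11)=10959, f(12)=-21809, f(13)=43727; answer 43727
Part III: A2 = 43727; m = -25; 2*(-25)^3 + 1*(-25)^2 + 9*(-25)^1 + 5 = (-31250) + (625) + (-225) + (5) = -30845; answer -30845
Part IV: A3 = -30845; r = 6; cross terms: (8*-24 - 13*6)=-270, (13*4 - 29*-24)=748, (29*6 - 8*4)=142; twice the area = |620| = 620; area = 310; answer 310

310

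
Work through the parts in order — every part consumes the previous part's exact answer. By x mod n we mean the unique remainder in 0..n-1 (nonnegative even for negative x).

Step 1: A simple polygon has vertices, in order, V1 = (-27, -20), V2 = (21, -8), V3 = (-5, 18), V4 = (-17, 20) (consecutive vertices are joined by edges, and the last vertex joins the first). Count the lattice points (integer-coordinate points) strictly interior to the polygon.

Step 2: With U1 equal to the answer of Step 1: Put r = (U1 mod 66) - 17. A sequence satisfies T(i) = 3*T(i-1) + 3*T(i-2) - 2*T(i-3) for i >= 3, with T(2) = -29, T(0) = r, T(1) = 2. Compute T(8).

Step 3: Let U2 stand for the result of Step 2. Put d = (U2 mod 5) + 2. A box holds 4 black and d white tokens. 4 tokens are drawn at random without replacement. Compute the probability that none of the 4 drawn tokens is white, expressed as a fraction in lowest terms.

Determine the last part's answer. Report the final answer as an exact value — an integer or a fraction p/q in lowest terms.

Step 1: cross terms: (-27*-8 - 21*-20)=636, (21*18 - -5*-8)=338, (-5*20 - -17*18)=206, (-17*-20 - -27*20)=880; twice the area = |2060| = 2060; area = 1030; boundary points = 12 + 26 + 2 + 10 = 50; strictly interior points = area - boundary/2 + 1 = 1006; answer 1006
Step 2: U1 = 1006; r = -1; T(3) = 3*(-29) + 3*(2) - 2*(-1) = -79; iterating: T(3)=-79, T(4)=-328, T(5)=-1163, T(6)=-4315, T(7)=-15778, T(8)=-57953; answer -57953
Step 3: U2 = -57953; d = 4; total draws C(8,4) = 70; favorable C(4,4) = 1; P = 1/70; answer 1/70

1/70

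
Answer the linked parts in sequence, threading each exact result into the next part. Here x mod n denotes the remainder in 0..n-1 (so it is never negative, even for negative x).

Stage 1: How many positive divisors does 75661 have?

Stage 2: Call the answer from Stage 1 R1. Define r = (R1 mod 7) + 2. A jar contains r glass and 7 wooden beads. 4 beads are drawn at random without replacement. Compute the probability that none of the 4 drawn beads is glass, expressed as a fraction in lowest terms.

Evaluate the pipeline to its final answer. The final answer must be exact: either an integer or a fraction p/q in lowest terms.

7/143

Stage 1: 75661 = 29 * 2609; number of divisors = (1+1) * (1+1) = 4; answer 4
Stage 2: R1 = 4; r = 6; total draws C(13,4) = 715; favorable C(7,4) = 35; P = 7/143; answer 7/143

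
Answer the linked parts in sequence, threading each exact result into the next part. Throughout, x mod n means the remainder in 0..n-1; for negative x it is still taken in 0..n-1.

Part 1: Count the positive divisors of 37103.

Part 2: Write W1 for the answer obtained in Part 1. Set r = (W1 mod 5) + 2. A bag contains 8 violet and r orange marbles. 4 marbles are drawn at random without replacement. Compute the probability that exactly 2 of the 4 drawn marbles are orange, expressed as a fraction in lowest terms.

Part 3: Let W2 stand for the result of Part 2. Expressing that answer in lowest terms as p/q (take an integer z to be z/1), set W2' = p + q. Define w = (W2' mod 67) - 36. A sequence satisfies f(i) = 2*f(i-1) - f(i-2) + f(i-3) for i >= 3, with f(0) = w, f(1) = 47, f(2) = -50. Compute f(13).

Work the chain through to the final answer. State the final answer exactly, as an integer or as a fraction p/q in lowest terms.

-37618

Part 1: 37103 = 11 * 3373; number of divisors = (1+1) * (1+1) = 4; answer 4
Part 2: W1 = 4; r = 6; total draws C(14,4) = 1001; favorable C(6,2)*C(8,2) = 420; P = 60/143; answer 60/143
Part 3: W2 = 60/143; threaded value p + q = 203; w = -34; f(3) = 2*(-50) - 1*(47) + 1*(-34) = -181; iterating: f(3)=-181, f(4)=-265, f(5)=-399, f(6)=-714, f(7)=-1294, f(8)=-2273, f(9)=-3966, f(10)=-6953, f(11)=-12213, f(12)=-21439, f(13)=-37618; answer -37618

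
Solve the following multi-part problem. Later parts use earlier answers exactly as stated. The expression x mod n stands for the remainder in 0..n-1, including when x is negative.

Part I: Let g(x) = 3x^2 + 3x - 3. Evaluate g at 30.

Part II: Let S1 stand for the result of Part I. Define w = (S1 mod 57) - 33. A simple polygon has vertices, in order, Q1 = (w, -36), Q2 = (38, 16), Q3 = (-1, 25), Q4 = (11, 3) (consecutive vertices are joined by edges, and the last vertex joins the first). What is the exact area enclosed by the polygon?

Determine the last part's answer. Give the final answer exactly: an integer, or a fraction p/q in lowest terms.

947

Part I: 3*(30)^2 + 3*(30)^1 - 3 = (2700) + (90) + (-3) = 2787; answer 2787
Part II: S1 = 2787; w = 18; cross terms: (18*16 - 38*-36)=1656, (38*25 - -1*16)=966, (-1*3 - 11*25)=-278, (11*-36 - 18*3)=-450; twice the area = |1894| = 1894; area = 947; answer 947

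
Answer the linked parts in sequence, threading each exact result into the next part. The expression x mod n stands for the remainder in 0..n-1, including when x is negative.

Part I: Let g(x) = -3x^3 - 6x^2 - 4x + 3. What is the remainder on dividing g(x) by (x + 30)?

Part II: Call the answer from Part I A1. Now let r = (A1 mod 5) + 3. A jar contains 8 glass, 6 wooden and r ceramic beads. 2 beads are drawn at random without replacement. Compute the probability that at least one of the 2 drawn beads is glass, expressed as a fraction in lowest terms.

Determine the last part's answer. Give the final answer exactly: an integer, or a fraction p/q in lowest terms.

62/95

Part I: remainder = value at the root: -3*(-30)^3 - 6*(-30)^2 - 4*(-30)^1 + 3 = (81000) + (-5400) + (120) + (3) = 75723; answer 75723
Part II: A1 = 75723; r = 6; total draws C(20,2) = 190; complement C(12,2) = 66; favorable 190 - 66 = 124; P = 62/95; answer 62/95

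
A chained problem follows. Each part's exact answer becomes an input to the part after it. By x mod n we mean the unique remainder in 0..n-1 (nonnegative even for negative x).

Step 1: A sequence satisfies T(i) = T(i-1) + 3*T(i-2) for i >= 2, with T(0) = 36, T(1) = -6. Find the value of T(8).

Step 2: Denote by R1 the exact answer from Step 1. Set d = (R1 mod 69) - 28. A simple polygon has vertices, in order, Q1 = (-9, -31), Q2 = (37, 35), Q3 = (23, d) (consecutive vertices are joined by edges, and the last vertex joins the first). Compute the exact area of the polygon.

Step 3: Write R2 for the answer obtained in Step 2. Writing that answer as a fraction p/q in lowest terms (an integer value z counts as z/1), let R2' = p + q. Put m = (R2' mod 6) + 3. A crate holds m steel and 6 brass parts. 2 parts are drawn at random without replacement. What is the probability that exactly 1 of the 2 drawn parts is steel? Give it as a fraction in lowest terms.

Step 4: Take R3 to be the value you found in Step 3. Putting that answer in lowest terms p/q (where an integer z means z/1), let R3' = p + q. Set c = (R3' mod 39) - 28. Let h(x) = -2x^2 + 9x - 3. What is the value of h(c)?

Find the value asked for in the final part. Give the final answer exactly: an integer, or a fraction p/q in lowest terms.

-203

Step 1: T(2) = 1*(-6) + 3*(36) = 102; iterating: T(2)=102, T(3)=84, T(4)=390, T(5)=642, T(6)=1812, T(7)=3738, T(8)=9174; answer 9174
Step 2: R1 = 9174; d = 38; cross terms: (-9*35 - 37*-31)=832, (37*38 - 23*35)=601, (23*-31 - -9*38)=-371; twice the area = |1062| = 1062; area = 531; answer 531
Step 3: R2 = 531; threaded value p + q = 532; m = 7; total draws C(13,2) = 78; favorable C(7,1)*C(6,1) = 42; P = 7/13; answer 7/13
Step 4: R3 = 7/13; threaded value p + q = 20; c = -8; -2*(-8)^2 + 9*(-8)^1 - 3 = (-128) + (-72) + (-3) = -203; answer -203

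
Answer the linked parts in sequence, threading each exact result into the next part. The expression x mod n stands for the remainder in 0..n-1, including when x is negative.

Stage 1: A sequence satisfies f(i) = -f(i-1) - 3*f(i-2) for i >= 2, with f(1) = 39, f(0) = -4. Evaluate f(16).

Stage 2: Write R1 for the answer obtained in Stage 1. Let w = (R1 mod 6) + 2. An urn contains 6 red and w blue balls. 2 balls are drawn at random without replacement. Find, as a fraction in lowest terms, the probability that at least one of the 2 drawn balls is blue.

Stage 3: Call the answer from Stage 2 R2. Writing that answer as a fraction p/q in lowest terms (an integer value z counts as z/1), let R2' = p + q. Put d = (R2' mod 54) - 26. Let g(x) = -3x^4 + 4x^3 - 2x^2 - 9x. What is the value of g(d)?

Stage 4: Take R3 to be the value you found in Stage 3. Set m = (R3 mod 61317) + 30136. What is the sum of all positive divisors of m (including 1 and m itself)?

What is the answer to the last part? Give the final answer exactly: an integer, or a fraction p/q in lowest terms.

Stage 1: f(2) = -1*(39) - 3*(-4) = -27; iterating: f(2)=-27, f(3)=-90, f(4)=171, f(5)=99, f(6)=-612, f(7)=315, f(8)=1521, f(9)=-2466, f(10)=-2097, f(11)=9495, f(12)=-3204, f(13)=-25281, f(14)=34893, f(15)=40950, f(16)=-145629; answer -145629
Stage 2: R1 = -145629; w = 5; total draws C(11,2) = 55; complement C(6,2) = 15; favorable 55 - 15 = 40; P = 8/11; answer 8/11
Stage 3: R2 = 8/11; threaded value p + q = 19; d = -7; -3*(-7)^4 + 4*(-7)^3 - 2*(-7)^2 - 9*(-7)^1 = (-7203) + (-1372) + (-98) + (63) = -8610; answer -8610
Stage 4: R3 = -8610; m = 82843; 82843 = 37 * 2239; sigma = (1 + 37) * (1 + 2239) = 38 * 2240 = 85120; answer 85120

85120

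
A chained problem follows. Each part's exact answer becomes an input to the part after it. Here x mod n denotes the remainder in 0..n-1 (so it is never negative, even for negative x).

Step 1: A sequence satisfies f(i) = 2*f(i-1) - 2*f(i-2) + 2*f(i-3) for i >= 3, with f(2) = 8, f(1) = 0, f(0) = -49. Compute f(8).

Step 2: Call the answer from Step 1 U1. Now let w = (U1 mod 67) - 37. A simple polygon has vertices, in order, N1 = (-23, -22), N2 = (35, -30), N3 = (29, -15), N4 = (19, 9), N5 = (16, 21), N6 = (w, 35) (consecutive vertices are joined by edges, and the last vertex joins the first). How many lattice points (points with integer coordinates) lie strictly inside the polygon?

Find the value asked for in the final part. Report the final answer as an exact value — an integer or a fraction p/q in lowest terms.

1722

Step 1: f(3) = 2*(8) - 2*(0) + 2*(-49) = -82; iterating: f(3)=-82, f(4)=-180, f(5)=-180, f(6)=-164, f(7)=-328, f(8)=-688; answer -688
Step 2: U1 = -688; w = 12; cross terms: (-23*-30 - 35*-22)=1460, (35*-15 - 29*-30)=345, (29*9 - 19*-15)=546, (19*21 - 16*9)=255, (16*35 - 12*21)=308, (12*-22 - -23*35)=541; twice the area = |3455| = 3455; area = 3455/2; boundary points = 2 + 3 + 2 + 3 + 2 + 1 = 13; strictly interior points = area - boundary/2 + 1 = 1722; answer 1722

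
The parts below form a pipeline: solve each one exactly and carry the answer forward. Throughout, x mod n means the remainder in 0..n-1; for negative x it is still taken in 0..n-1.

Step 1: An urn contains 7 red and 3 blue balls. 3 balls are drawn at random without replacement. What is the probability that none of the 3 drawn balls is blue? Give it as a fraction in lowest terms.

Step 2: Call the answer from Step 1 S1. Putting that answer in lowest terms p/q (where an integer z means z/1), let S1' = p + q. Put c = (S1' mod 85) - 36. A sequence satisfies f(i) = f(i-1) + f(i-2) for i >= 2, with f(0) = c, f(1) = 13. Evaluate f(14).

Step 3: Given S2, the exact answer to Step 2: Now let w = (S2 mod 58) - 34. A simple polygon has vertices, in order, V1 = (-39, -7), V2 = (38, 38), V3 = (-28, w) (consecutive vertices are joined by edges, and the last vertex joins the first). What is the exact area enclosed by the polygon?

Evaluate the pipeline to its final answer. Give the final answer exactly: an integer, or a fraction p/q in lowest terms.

Step 1: total draws C(10,3) = 120; favorable C(7,3) = 35; P = 7/24; answer 7/24
Step 2: S1 = 7/24; threaded value p + q = 31; c = -5; f(2) = 1*(13) + 1*(-5) = 8; iterating: f(2)=8, f(3)=21, f(4)=29, f(5)=50, f(6)=79, f(7)=129, f(8)=208, f(9)=337, f(10)=545, f(11)=882, f(12)=1427, f(13)=2309, f(14)=3736; answer 3736
Step 3: S2 = 3736; w = -10; cross terms: (-39*38 - 38*-7)=-1216, (38*-10 - -28*38)=684, (-28*-7 - -39*-10)=-194; twice the area = |-726| = 726; area = 363; answer 363

363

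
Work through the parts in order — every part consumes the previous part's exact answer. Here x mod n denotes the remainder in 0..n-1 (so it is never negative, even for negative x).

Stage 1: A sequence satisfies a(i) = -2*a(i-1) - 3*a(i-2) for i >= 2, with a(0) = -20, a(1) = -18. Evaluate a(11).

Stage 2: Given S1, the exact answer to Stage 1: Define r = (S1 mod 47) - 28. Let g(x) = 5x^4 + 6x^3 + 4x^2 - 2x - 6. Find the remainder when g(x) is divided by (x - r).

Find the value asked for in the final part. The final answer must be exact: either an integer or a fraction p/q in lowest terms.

56374

Stage 1: a(2) = -2*(-18) - 3*(-20) = 96; iterating: a(2)=96, a(3)=-138, a(4)=-12, a(5)=438, a(6)=-840, a(7)=366, a(8)=1788, a(9)=-4674, a(10)=3984, a(11)=6054; answer 6054
Stage 2: S1 = 6054; r = 10; remainder = value at the root: 5*(10)^4 + 6*(10)^3 + 4*(10)^2 - 2*(10)^1 - 6 = (50000) + (6000) + (400) + (-20) + (-6) = 56374; answer 56374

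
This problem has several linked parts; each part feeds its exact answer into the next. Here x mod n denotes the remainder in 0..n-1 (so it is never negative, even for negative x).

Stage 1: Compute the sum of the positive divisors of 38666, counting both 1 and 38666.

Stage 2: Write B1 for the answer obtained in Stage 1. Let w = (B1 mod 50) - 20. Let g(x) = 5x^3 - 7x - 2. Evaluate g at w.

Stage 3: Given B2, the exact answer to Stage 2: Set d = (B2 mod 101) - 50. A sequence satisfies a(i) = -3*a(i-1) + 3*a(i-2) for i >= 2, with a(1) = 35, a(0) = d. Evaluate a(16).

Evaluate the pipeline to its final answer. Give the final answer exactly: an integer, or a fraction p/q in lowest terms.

Stage 1: 38666 = 2 * 19333; sigma = (1 + 2) * (1 + 19333) = 3 * 19334 = 58002; answer 58002
Stage 2: B1 = 58002; w = -18; 5*(-18)^3 - 7*(-18)^1 - 2 = (-29160) + (126) + (-2) = -29036; answer -29036
Stage 3: B2 = -29036; d = 2; a(2) = -3*(35) + 3*(2) = -99; iterating: a(2)=-99, a(3)=402, a(4)=-1503, a(5)=5715, a(6)=-21654, a(7)=82107, a(8)=-311283, a(9)=1180170, a(10)=-4474359, a(11)=16963587, a(12)=-64313838, a(13)=243832275, a(14)=-924438339, a(15)=3504811842, a(16)=-13287750543; answer -13287750543

-13287750543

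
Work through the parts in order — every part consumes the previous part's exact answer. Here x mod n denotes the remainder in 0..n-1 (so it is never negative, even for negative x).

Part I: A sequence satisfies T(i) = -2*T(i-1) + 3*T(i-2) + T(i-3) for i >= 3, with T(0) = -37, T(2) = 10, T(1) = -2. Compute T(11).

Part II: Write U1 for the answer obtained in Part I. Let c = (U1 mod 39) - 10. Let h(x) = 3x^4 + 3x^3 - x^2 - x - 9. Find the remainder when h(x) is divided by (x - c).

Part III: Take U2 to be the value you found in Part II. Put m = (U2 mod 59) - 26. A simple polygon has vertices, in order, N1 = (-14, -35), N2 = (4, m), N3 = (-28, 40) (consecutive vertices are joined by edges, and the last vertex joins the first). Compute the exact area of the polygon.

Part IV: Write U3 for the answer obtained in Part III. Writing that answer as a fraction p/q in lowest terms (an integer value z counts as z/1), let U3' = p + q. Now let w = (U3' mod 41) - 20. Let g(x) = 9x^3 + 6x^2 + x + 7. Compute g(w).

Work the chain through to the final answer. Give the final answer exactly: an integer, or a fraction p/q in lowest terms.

20807

Part I: T(3) = -2*(10) + 3*(-2) + 1*(-37) = -63; iterating: T(3)=-63, T(4)=154, T(5)=-487, T(6)=1373, T(7)=-4053, T(8)=11738, T(9)=-34262, T(10)=99685, T(11)=-290418; answer -290418
Part II: U1 = -290418; c = 5; remainder = value at the root: 3*(5)^4 + 3*(5)^3 - 1*(5)^2 - 1*(5)^1 - 9 = (1875) + (375) + (-25) + (-5) + (-9) = 2211; answer 2211
Part III: U2 = 2211; m = 2; cross terms: (-14*2 - 4*-35)=112, (4*40 - -28*2)=216, (-28*-35 - -14*40)=1540; twice the area = |1868| = 1868; area = 934; answer 934
Part IV: U3 = 934; threaded value p + q = 935; w = 13; 9*(13)^3 + 6*(13)^2 + 1*(13)^1 + 7 = (19773) + (1014) + (13) + (7) = 20807; answer 20807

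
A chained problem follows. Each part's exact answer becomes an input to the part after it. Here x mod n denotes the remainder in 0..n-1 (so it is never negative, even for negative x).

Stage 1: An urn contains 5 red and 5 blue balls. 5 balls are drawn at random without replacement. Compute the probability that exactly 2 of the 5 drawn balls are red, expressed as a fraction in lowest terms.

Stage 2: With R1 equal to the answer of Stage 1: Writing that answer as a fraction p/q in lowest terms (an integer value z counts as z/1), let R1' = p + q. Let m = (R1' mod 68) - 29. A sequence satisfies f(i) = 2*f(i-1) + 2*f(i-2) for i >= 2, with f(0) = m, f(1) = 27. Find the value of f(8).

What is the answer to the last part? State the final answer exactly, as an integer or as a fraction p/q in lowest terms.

18288

Stage 1: total draws C(10,5) = 252; favorable C(5,2)*C(5,3) = 100; P = 25/63; answer 25/63
Stage 2: R1 = 25/63; threaded value p + q = 88; m = -9; f(2) = 2*(27) + 2*(-9) = 36; iterating: f(2)=36, f(3)=126, f(4)=324, f(5)=900, f(6)=2448, f(7)=6696, f(8)=18288; answer 18288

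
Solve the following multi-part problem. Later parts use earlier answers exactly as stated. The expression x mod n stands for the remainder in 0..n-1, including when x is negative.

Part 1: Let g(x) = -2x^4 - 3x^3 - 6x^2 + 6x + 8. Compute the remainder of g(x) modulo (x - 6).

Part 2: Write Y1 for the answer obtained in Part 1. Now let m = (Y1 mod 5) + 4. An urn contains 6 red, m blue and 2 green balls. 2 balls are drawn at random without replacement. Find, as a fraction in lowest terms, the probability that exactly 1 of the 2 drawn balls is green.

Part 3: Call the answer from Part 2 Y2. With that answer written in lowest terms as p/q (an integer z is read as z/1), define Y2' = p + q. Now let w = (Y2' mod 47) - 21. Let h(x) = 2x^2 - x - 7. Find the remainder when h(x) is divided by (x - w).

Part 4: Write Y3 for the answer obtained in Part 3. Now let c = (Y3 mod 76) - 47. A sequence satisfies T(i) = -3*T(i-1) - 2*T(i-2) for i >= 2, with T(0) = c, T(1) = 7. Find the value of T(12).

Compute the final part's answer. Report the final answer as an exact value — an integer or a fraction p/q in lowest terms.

28651

Part 1: remainder = value at the root: -2*(6)^4 - 3*(6)^3 - 6*(6)^2 + 6*(6)^1 + 8 = (-2592) + (-648) + (-216) + (36) + (8) = -3412; answer -3412
Part 2: Y1 = -3412; m = 7; total draws C(15,2) = 105; favorable C(2,1)*C(13,1) = 26; P = 26/105; answer 26/105
Part 3: Y2 = 26/105; threaded value p + q = 131; w = 16; remainder = value at the root: 2*(16)^2 - 1*(16)^1 - 7 = (512) + (-16) + (-7) = 489; answer 489
Part 4: Y3 = 489; c = -14; T(2) = -3*(7) - 2*(-14) = 7; iterating: T(2)=7, T(3)=-35, T(4)=91, T(5)=-203, T(6)=427, T(7)=-875, T(8)=1771, T(9)=-3563, T(10)=7147, T(11)=-14315, T(12)=28651; answer 28651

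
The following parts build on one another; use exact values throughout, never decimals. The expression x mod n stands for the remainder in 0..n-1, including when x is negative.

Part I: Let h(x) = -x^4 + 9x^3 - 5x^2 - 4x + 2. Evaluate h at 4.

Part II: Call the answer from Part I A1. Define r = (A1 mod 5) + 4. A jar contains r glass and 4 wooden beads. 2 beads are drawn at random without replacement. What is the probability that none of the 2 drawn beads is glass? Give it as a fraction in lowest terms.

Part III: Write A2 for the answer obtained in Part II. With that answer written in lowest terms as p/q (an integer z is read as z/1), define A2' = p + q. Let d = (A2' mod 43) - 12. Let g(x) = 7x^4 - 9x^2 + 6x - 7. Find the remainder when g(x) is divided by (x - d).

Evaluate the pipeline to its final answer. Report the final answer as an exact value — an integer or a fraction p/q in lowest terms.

Part I: -1*(4)^4 + 9*(4)^3 - 5*(4)^2 - 4*(4)^1 + 2 = (-256) + (576) + (-80) + (-16) + (2) = 226; answer 226
Part II: A1 = 226; r = 5; total draws C(9,2) = 36; favorable C(4,2) = 6; P = 1/6; answer 1/6
Part III: A2 = 1/6; threaded value p + q = 7; d = -5; remainder = value at the root: 7*(-5)^4 - 9*(-5)^2 + 6*(-5)^1 - 7 = (4375) + (-225) + (-30) + (-7) = 4113; answer 4113

4113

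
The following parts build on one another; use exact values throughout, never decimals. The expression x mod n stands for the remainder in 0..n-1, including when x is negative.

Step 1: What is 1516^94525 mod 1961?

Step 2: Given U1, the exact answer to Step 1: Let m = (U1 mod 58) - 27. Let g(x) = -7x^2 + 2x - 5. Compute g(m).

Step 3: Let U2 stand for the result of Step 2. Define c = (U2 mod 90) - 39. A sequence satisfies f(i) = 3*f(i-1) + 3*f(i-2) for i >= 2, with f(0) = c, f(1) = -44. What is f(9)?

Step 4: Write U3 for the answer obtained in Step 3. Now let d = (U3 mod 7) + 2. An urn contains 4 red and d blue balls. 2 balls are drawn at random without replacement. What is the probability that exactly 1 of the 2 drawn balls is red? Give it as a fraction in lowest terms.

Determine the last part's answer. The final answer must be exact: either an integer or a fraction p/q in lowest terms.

4/7

Step 1: squarings mod 1961: 1516^1=1516, 1516^2=1925, 1516^4=1296, 1516^8=1000, 1516^16=1851, 1516^32=334, 1516^64=1740, 1516^128=1777, 1516^256=519, 1516^512=704, 1516^1024=1444, 1516^2048=593, 1516^4096=630, 1516^8192=778, 1516^16384=1296, 1516^32768=1000, 1516^65536=1851; 1516^94525 = 1516^1 * 1516^4 * 1516^8 * 1516^16 * 1516^32 * 1516^256 * 1516^4096 * 1516^8192 * 1516^16384 * 1516^65536 = 73 (mod 1961); answer 73
Step 2: U1 = 73; m = -12; -7*(-12)^2 + 2*(-12)^1 - 5 = (-1008) + (-24) + (-5) = -1037; answer -1037
Step 3: U2 = -1037; c = 4; f(2) = 3*(-44) + 3*(4) = -120; iterating: f(2)=-120, f(3)=-492, f(4)=-1836, f(5)=-6984, f(6)=-26460, f(7)=-100332, f(8)=-380376, f(9)=-1442124; answer -1442124
Step 4: U3 = -1442124; d = 4; total draws C(8,2) = 28; favorable C(4,1)*C(4,1) = 16; P = 4/7; answer 4/7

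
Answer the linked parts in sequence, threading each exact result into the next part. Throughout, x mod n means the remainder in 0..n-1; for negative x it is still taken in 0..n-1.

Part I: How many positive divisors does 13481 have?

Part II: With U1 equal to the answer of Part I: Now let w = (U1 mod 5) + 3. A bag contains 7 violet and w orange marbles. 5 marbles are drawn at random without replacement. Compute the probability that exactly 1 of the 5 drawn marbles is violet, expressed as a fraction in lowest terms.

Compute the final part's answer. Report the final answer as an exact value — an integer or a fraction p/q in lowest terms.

Part I: 13481 = 13 * 17 * 61; number of divisors = (1+1) * (1+1) * (1+1) = 8; answer 8
Part II: U1 = 8; w = 6; total draws C(13,5) = 1287; favorable C(7,1)*C(6,4) = 105; P = 35/429; answer 35/429

35/429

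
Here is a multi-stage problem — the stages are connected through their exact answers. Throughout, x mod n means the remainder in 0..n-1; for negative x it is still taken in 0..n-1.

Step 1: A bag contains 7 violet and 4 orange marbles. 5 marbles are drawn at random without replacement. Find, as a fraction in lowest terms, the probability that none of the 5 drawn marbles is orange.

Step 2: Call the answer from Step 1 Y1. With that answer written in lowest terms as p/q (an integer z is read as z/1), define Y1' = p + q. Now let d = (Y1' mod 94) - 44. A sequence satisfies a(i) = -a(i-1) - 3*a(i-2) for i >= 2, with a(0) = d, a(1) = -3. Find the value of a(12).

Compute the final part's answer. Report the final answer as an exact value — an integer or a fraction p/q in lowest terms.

16419

Step 1: total draws C(11,5) = 462; favorable C(7,5) = 21; P = 1/22; answer 1/22
Step 2: Y1 = 1/22; threaded value p + q = 23; d = -21; a(2) = -1*(-3) - 3*(-21) = 66; iterating: a(2)=66, a(3)=-57, a(4)=-141, a(5)=312, a(6)=111, a(7)=-1047, a(8)=714, a(9)=2427, a(10)=-4569, a(11)=-2712, a(12)=16419; answer 16419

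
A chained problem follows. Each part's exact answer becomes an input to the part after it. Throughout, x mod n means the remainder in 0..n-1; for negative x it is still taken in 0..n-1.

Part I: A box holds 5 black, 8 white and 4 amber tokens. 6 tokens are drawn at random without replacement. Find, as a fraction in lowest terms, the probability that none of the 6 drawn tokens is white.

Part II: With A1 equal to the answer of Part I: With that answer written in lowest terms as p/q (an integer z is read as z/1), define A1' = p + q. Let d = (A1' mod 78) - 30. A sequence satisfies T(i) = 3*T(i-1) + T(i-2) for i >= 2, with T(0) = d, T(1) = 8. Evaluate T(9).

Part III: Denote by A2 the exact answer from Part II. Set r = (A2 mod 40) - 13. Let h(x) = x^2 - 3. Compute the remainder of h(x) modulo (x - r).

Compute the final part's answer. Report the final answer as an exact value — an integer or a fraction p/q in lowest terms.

1

Part I: total draws C(17,6) = 12376; favorable C(9,6) = 84; P = 3/442; answer 3/442
Part II: A1 = 3/442; threaded value p + q = 445; d = 25; T(2) = 3*(8) + 1*(25) = 49; iterating: T(2)=49, T(3)=155, T(4)=514, T(5)=1697, T(6)=5605, T(7)=18512, T(8)=61141, T(9)=201935; answer 201935
Part III: A2 = 201935; r = 2; remainder = value at the root: 1*(2)^2 - 3 = (4) + (-3) = 1; answer 1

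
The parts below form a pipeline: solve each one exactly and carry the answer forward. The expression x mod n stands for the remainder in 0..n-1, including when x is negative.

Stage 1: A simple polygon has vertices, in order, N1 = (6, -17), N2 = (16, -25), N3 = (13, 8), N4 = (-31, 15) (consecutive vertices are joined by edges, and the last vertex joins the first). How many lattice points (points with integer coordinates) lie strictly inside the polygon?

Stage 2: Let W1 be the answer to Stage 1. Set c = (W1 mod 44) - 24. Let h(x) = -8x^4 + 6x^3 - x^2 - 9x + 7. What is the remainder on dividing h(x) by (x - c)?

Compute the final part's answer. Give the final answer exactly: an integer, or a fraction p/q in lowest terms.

-785

Stage 1: cross terms: (6*-25 - 16*-17)=122, (16*8 - 13*-25)=453, (13*15 - -31*8)=443, (-31*-17 - 6*15)=437; twice the area = |1455| = 1455; area = 1455/2; boundary points = 2 + 3 + 1 + 1 = 7; strictly interior points = area - boundary/2 + 1 = 725; answer 725
Stage 2: W1 = 725; c = -3; remainder = value at the root: -8*(-3)^4 + 6*(-3)^3 - 1*(-3)^2 - 9*(-3)^1 + 7 = (-648) + (-162) + (-9) + (27) + (7) = -785; answer -785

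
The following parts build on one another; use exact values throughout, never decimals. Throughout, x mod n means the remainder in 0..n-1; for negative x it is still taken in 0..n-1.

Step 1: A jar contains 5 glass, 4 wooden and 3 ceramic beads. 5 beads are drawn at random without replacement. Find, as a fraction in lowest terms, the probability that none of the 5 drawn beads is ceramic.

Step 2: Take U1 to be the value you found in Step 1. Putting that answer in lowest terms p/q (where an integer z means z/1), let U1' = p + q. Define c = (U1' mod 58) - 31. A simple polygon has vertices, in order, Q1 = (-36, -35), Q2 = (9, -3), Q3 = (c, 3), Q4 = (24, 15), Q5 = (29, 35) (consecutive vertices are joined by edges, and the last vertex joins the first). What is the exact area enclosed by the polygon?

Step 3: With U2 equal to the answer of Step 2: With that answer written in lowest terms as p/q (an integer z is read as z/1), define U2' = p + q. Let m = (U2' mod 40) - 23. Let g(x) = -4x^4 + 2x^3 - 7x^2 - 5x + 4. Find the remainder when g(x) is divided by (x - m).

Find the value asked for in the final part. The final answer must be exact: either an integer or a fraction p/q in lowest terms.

-17812

Step 1: total draws C(12,5) = 792; favorable C(9,5) = 126; P = 7/44; answer 7/44
Step 2: U1 = 7/44; threaded value p + q = 51; c = 20; cross terms: (-36*-3 - 9*-35)=423, (9*3 - 20*-3)=87, (20*15 - 24*3)=228, (24*35 - 29*15)=405, (29*-35 - -36*35)=245; twice the area = |1388| = 1388; area = 694; answer 694
Step 3: U2 = 694; threaded value p + q = 695; m = -8; remainder = value at the root: -4*(-8)^4 + 2*(-8)^3 - 7*(-8)^2 - 5*(-8)^1 + 4 = (-16384) + (-1024) + (-448) + (40) + (4) = -17812; answer -17812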